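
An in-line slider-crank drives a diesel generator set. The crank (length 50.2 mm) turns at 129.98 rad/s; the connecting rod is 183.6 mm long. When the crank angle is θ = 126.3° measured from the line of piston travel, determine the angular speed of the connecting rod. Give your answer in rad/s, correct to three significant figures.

21.6

ω = 130 rad/s
The rod makes angle φ with the slider axis where L sinφ = r sinθ; differentiating, L cosφ·φ̇ = r ω cosθ.
L cosφ = √(L² − r² sin²θ) = 0.17909 m.
|ω_rod| = r ω |cosθ| / √(L² − r² sin²θ) = 0.0502·130·0.59201/0.17909 = 21.57 rad/s.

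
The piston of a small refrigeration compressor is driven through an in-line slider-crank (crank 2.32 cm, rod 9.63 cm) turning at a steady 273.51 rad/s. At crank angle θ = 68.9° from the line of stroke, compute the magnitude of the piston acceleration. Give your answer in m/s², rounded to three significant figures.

310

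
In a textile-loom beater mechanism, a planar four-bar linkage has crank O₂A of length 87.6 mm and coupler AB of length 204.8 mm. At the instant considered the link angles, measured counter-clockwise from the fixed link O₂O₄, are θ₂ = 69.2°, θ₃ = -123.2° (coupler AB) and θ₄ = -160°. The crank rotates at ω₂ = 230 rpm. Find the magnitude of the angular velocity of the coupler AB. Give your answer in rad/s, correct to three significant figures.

13.0

ω₂ = 24.09 rad/s (from 230 rpm).
Differentiating the loop-closure r₂e^{iθ₂}+r₃e^{iθ₃}=r₁+r₄e^{iθ₄} gives r₂ω₂e^{iθ₂}+r₃ω₃e^{iθ₃}=r₄ω₄e^{iθ₄}.
Eliminating the other unknown: ω₃ = r₂ω₂ sin(θ₄−θ₂) / [r₃ sin(θ₃−θ₄)].
Numerator sine = +0.75700; denominator sine = +0.59902.
Result = 0.0876·24.09·(+0.75700) / (0.2048·(+0.59902)) = +13.019 rad/s; magnitude 13.019 rad/s.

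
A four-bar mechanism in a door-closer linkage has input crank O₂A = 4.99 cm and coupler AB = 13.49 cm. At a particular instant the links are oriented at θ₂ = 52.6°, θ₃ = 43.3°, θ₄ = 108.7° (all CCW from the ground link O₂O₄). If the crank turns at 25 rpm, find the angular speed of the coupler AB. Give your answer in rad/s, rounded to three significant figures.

0.884

ω₂ = 2.618 rad/s (from 25 rpm).
Differentiating the loop-closure r₂e^{iθ₂}+r₃e^{iθ₃}=r₁+r₄e^{iθ₄} gives r₂ω₂e^{iθ₂}+r₃ω₃e^{iθ₃}=r₄ω₄e^{iθ₄}.
Eliminating the other unknown: ω₃ = r₂ω₂ sin(θ₄−θ₂) / [r₃ sin(θ₃−θ₄)].
Numerator sine = +0.83001; denominator sine = -0.90924.
Result = 0.0499·2.618·(+0.83001) / (0.1349·(-0.90924)) = -0.88403 rad/s; magnitude 0.88403 rad/s.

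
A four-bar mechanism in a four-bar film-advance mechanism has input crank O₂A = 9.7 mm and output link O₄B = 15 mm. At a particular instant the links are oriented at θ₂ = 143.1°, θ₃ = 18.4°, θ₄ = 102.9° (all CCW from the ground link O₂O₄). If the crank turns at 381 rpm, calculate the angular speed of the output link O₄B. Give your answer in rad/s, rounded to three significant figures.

ω₂ = 39.9 rad/s (from 381 rpm).
Differentiating the loop-closure r₂e^{iθ₂}+r₃e^{iθ₃}=r₁+r₄e^{iθ₄} gives r₂ω₂e^{iθ₂}+r₃ω₃e^{iθ₃}=r₄ω₄e^{iθ₄}.
Eliminating the other unknown: ω₄ = r₂ω₂ sin(θ₂−θ₃) / [r₄ sin(θ₄−θ₃)].
Numerator sine = +0.82214; denominator sine = +0.99540.
Result = 0.0097·39.9·(+0.82214) / (0.015·(+0.99540)) = +21.31 rad/s; magnitude 21.31 rad/s.

21.3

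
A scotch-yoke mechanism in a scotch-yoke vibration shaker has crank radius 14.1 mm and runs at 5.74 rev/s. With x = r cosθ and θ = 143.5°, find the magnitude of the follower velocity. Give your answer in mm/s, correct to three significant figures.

302

ω = 36.07 rad/s (from 5.74 rev/s).
x = r cosθ ⇒ ẋ = −rω sinθ.
|v| = rω|sinθ| = 0.0141·36.07·|sin 143.5°| = 0.30248 m/s = 302.48 mm/s.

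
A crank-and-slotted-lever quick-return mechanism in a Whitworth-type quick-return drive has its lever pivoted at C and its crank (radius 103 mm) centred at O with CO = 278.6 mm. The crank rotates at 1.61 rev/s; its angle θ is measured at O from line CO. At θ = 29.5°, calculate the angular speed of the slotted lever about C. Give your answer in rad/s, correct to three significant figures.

2.61

ω = 10.12 rad/s (from 1.61 rev/s).
Crank pin A relative to C: A = (d + r cosθ, r sinθ); lever angle φ = atan2(r sinθ, d + r cosθ).
Differentiating tanφ: φ̇ = rω(d cosθ + r)/(d² + r² + 2dr cosθ).
d² + r² + 2dr cosθ = |CA|² = 0.138178 m²;  d cosθ + r = +0.34548 m.
|ω_lever| = |0.103·10.12·+0.34548| / 0.138178 = 2.6051 rad/s.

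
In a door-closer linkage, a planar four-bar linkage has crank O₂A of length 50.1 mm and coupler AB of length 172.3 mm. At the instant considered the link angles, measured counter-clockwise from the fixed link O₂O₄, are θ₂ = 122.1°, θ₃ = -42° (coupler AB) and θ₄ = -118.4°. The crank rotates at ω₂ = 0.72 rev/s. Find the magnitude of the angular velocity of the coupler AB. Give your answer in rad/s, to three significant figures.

ω₂ = 4.524 rad/s (from 0.72 rev/s).
Differentiating the loop-closure r₂e^{iθ₂}+r₃e^{iθ₃}=r₁+r₄e^{iθ₄} gives r₂ω₂e^{iθ₂}+r₃ω₃e^{iθ₃}=r₄ω₄e^{iθ₄}.
Eliminating the other unknown: ω₃ = r₂ω₂ sin(θ₄−θ₂) / [r₃ sin(θ₃−θ₄)].
Numerator sine = +0.87036; denominator sine = +0.97196.
Result = 0.0501·4.524·(+0.87036) / (0.1723·(+0.97196)) = +1.1779 rad/s; magnitude 1.1779 rad/s.

1.18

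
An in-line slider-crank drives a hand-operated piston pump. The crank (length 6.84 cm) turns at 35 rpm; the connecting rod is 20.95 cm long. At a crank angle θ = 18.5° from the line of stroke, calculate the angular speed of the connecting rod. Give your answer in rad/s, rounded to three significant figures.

ω = 3.665 rad/s (converted from 35 rpm).
The rod makes angle φ with the slider axis where L sinφ = r sinθ; differentiating, L cosφ·φ̇ = r ω cosθ.
L cosφ = √(L² − r² sin²θ) = 0.20837 m.
|ω_rod| = r ω |cosθ| / √(L² − r² sin²θ) = 0.0684·3.665·0.94832/0.20837 = 1.141 rad/s.

1.14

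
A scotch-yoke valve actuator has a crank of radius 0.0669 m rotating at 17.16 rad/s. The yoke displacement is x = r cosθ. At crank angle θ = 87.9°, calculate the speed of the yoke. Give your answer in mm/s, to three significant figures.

ω = 17.16 rad/s
x = r cosθ ⇒ ẋ = −rω sinθ.
|v| = rω|sinθ| = 0.0669·17.16·|sin 87.9°| = 1.1472 m/s = 1147.2 mm/s.

1150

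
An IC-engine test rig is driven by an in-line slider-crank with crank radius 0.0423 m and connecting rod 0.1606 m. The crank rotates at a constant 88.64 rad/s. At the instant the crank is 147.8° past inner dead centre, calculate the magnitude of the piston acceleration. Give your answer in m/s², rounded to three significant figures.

242

ω = 88.64 rad/s
x(θ) = r cosθ + √(L² − r² sin²θ); with ω constant, a = ω²·d²x/dθ².
d²x/dθ² = −r cosθ − r²(cos2θ)/√u − r⁴ sin²2θ/(4u^{3/2}),  u = L² − r² sin²θ = 0.0252843 m².
Substituting r = 0.0423 m, L = 0.1606 m, θ = 147.8°: d²x/dθ² = +0.03077 m.
a = ω²·d²x/dθ² = (88.64)²·(+0.03077) = +241.76 m/s²;  |a| = 241.76 m/s².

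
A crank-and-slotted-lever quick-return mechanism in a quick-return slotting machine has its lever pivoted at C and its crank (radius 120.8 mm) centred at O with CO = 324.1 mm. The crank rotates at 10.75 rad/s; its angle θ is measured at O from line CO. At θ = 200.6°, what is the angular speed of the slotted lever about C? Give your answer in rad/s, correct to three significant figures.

5.12

ω = 10.75 rad/s
Crank pin A relative to C: A = (d + r cosθ, r sinθ); lever angle φ = atan2(r sinθ, d + r cosθ).
Differentiating tanφ: φ̇ = rω(d cosθ + r)/(d² + r² + 2dr cosθ).
d² + r² + 2dr cosθ = |CA|² = 0.0463376 m²;  d cosθ + r = -0.18258 m.
|ω_lever| = |0.1208·10.75·-0.18258| / 0.0463376 = 5.1167 rad/s.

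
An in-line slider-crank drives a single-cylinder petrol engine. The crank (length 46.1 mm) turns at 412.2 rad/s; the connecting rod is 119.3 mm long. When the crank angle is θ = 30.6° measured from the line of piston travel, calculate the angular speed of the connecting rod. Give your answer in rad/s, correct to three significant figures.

ω = 412.2 rad/s
The rod makes angle φ with the slider axis where L sinφ = r sinθ; differentiating, L cosφ·φ̇ = r ω cosθ.
L cosφ = √(L² − r² sin²θ) = 0.11697 m.
|ω_rod| = r ω |cosθ| / √(L² − r² sin²θ) = 0.0461·412.2·0.86074/0.11697 = 139.83 rad/s.

140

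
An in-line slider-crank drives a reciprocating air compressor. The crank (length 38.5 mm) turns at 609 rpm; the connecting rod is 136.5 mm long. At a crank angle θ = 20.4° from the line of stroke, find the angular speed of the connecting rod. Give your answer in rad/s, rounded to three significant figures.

ω = 63.77 rad/s (converted from 609 rpm).
The rod makes angle φ with the slider axis where L sinφ = r sinθ; differentiating, L cosφ·φ̇ = r ω cosθ.
L cosφ = √(L² − r² sin²θ) = 0.13584 m.
|ω_rod| = r ω |cosθ| / √(L² − r² sin²θ) = 0.0385·63.77·0.93728/0.13584 = 16.942 rad/s.

16.9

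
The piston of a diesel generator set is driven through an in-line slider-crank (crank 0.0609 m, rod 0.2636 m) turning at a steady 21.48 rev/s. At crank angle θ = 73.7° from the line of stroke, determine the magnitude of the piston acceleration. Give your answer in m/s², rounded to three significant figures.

91.0

ω = 2π·21.5 = 135 rad/s
x(θ) = r cosθ + √(L² − r² sin²θ); with ω constant, a = ω²·d²x/dθ².
d²x/dθ² = −r cosθ − r²(cos2θ)/√u − r⁴ sin²2θ/(4u^{3/2}),  u = L² − r² sin²θ = 0.0660683 m².
Substituting r = 0.0609 m, L = 0.2636 m, θ = 73.7°: d²x/dθ² = -0.0049956 m.
a = ω²·d²x/dθ² = (135)²·(-0.0049956) = -90.994 m/s²;  |a| = 90.994 m/s².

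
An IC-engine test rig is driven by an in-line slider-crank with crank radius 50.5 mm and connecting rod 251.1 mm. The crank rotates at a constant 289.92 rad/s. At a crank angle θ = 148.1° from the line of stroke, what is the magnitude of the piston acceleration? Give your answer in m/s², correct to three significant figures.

3220

ω = 289.9 rad/s
x(θ) = r cosθ + √(L² − r² sin²θ); with ω constant, a = ω²·d²x/dθ².
d²x/dθ² = −r cosθ − r²(cos2θ)/√u − r⁴ sin²2θ/(4u^{3/2}),  u = L² − r² sin²θ = 0.0623391 m².
Substituting r = 0.0505 m, L = 0.2511 m, θ = 148.1°: d²x/dθ² = +0.038279 m.
a = ω²·d²x/dθ² = (289.9)²·(+0.038279) = +3217.5 m/s²;  |a| = 3217.5 m/s².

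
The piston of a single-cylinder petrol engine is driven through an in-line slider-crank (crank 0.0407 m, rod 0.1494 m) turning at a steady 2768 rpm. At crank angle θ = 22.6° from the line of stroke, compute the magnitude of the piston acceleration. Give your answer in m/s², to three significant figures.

3830

ω = 2π·2768/60 = 289.9 rad/s
x(θ) = r cosθ + √(L² − r² sin²θ); with ω constant, a = ω²·d²x/dθ².
d²x/dθ² = −r cosθ − r²(cos2θ)/√u − r⁴ sin²2θ/(4u^{3/2}),  u = L² − r² sin²θ = 0.0220757 m².
Substituting r = 0.0407 m, L = 0.1494 m, θ = 22.6°: d²x/dθ² = -0.045536 m.
a = ω²·d²x/dθ² = (289.9)²·(-0.045536) = -3826 m/s²;  |a| = 3826 m/s².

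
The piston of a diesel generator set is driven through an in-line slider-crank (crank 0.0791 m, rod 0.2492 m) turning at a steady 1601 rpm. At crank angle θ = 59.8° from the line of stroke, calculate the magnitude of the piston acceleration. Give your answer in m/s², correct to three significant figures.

771

ω = 2π·1601/60 = 167.7 rad/s
x(θ) = r cosθ + √(L² − r² sin²θ); with ω constant, a = ω²·d²x/dθ².
d²x/dθ² = −r cosθ − r²(cos2θ)/√u − r⁴ sin²2θ/(4u^{3/2}),  u = L² − r² sin²θ = 0.057427 m².
Substituting r = 0.0791 m, L = 0.2492 m, θ = 59.8°: d²x/dθ² = -0.02743 m.
a = ω²·d²x/dθ² = (167.7)²·(-0.02743) = -771.02 m/s²;  |a| = 771.02 m/s².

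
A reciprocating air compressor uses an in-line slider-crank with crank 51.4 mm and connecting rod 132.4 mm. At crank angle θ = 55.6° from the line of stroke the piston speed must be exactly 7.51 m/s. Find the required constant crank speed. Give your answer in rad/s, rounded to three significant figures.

144

For an in-line slider-crank, |v_piston| = rω|sinθ|·[1 + r cosθ/√(L² − r² sin²θ)].
With r = 0.0514 m, L = 0.1324 m, θ = 55.6°: the bracketed kinematic factor |dx/dθ| = 0.05223 m.
ω = v/|dx/dθ| = 7.51/0.05223 = 143.79 rad/s.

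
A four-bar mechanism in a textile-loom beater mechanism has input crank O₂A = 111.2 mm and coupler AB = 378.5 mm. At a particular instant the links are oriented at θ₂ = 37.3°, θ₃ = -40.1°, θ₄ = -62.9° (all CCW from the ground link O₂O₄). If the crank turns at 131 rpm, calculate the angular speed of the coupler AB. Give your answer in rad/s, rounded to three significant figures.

ω₂ = 13.72 rad/s (from 131 rpm).
Differentiating the loop-closure r₂e^{iθ₂}+r₃e^{iθ₃}=r₁+r₄e^{iθ₄} gives r₂ω₂e^{iθ₂}+r₃ω₃e^{iθ₃}=r₄ω₄e^{iθ₄}.
Eliminating the other unknown: ω₃ = r₂ω₂ sin(θ₄−θ₂) / [r₃ sin(θ₃−θ₄)].
Numerator sine = -0.98420; denominator sine = +0.38752.
Result = 0.1112·13.72·(-0.98420) / (0.3785·(+0.38752)) = -10.236 rad/s; magnitude 10.236 rad/s.

10.2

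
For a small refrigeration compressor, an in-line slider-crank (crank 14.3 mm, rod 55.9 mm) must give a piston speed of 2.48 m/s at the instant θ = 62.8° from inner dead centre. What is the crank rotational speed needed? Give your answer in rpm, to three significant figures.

1660

For an in-line slider-crank, |v_piston| = rω|sinθ|·[1 + r cosθ/√(L² − r² sin²θ)].
With r = 0.0143 m, L = 0.0559 m, θ = 62.8°: the bracketed kinematic factor |dx/dθ| = 0.014246 m.
ω = v/|dx/dθ| = 2.48/0.014246 = 174.08 rad/s.
N = 60ω/(2π) = 1662.4 rpm.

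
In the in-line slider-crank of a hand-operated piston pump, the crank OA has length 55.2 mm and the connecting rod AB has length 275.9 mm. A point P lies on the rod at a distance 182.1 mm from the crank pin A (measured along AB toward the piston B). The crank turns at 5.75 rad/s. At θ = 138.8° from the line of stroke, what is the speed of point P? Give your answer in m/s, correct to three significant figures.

0.205

ω = 5.75 rad/s.  Crank-pin speed |V_A| = rω = 0.3174 m/s, perpendicular to OA.
Rod angle: sinφ = −(r/L) sinθ ⇒ φ = -7.573°; ω_rod = −rω cosθ/√(L²−r²sin²θ) = +0.87321 rad/s.
V_P = V_A + ω_rod × AP, with AP = 0.1821 m along the rod.
Components: V_Px = −rω sinθ − a·ω_rod·sinφ = -0.18811 m/s;  V_Py = rω cosθ + a·ω_rod·cosφ = -0.081192 m/s.
|V_P| = √(V_Px² + V_Py²) = 0.20489 m/s.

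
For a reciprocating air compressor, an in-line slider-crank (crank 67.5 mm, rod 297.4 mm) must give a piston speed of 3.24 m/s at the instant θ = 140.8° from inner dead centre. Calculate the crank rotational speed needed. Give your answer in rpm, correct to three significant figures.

882

For an in-line slider-crank, |v_piston| = rω|sinθ|·[1 + r cosθ/√(L² − r² sin²θ)].
With r = 0.0675 m, L = 0.2974 m, θ = 140.8°: the bracketed kinematic factor |dx/dθ| = 0.03508 m.
ω = v/|dx/dθ| = 3.24/0.03508 = 92.361 rad/s.
N = 60ω/(2π) = 881.98 rpm.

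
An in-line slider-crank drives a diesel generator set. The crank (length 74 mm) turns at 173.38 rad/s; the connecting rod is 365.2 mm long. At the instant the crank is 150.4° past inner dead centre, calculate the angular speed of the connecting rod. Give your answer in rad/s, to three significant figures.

ω = 173.4 rad/s
The rod makes angle φ with the slider axis where L sinφ = r sinθ; differentiating, L cosφ·φ̇ = r ω cosθ.
L cosφ = √(L² − r² sin²θ) = 0.36337 m.
|ω_rod| = r ω |cosθ| / √(L² − r² sin²θ) = 0.074·173.4·0.86949/0.36337 = 30.701 rad/s.

30.7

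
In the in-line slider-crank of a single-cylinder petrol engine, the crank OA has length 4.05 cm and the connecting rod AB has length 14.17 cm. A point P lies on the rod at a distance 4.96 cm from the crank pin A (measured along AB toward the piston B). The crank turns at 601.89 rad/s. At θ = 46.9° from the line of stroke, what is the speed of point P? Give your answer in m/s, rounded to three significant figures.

21.9

ω = 601.9 rad/s.  Crank-pin speed |V_A| = rω = 24.377 m/s, perpendicular to OA.
Rod angle: sinφ = −(r/L) sinθ ⇒ φ = -12.046°; ω_rod = −rω cosθ/√(L²−r²sin²θ) = -120.19 rad/s.
V_P = V_A + ω_rod × AP, with AP = 0.0496 m along the rod.
Components: V_Px = −rω sinθ − a·ω_rod·sinφ = -19.043 m/s;  V_Py = rω cosθ + a·ω_rod·cosφ = +10.826 m/s.
|V_P| = √(V_Px² + V_Py²) = 21.905 m/s.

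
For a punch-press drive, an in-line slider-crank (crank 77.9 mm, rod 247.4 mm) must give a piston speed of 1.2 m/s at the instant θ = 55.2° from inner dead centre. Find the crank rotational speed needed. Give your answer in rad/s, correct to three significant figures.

For an in-line slider-crank, |v_piston| = rω|sinθ|·[1 + r cosθ/√(L² − r² sin²θ)].
With r = 0.0779 m, L = 0.2474 m, θ = 55.2°: the bracketed kinematic factor |dx/dθ| = 0.075867 m.
ω = v/|dx/dθ| = 1.2/0.075867 = 15.817 rad/s.

15.8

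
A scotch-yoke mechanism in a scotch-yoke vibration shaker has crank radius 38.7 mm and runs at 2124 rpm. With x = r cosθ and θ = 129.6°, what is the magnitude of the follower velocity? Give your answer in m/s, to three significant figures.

6.63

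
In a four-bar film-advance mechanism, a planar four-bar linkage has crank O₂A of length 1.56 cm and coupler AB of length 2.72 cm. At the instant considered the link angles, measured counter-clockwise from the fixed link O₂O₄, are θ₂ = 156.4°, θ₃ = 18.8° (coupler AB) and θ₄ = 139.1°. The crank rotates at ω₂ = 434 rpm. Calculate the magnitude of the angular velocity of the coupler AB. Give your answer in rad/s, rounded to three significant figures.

ω₂ = 45.45 rad/s (from 434 rpm).
Differentiating the loop-closure r₂e^{iθ₂}+r₃e^{iθ₃}=r₁+r₄e^{iθ₄} gives r₂ω₂e^{iθ₂}+r₃ω₃e^{iθ₃}=r₄ω₄e^{iθ₄}.
Eliminating the other unknown: ω₃ = r₂ω₂ sin(θ₄−θ₂) / [r₃ sin(θ₃−θ₄)].
Numerator sine = -0.29737; denominator sine = -0.86340.
Result = 0.0156·45.45·(-0.29737) / (0.0272·(-0.86340)) = +8.9778 rad/s; magnitude 8.9778 rad/s.

8.98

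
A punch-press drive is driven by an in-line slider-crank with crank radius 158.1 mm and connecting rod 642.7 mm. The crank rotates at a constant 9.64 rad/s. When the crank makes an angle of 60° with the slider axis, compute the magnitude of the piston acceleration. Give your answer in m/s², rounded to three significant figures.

ω = 9.64 rad/s
x(θ) = r cosθ + √(L² − r² sin²θ); with ω constant, a = ω²·d²x/dθ².
d²x/dθ² = −r cosθ − r²(cos2θ)/√u − r⁴ sin²2θ/(4u^{3/2}),  u = L² − r² sin²θ = 0.394317 m².
Substituting r = 0.1581 m, L = 0.6427 m, θ = 60°: d²x/dθ² = -0.05962 m.
a = ω²·d²x/dθ² = (9.64)²·(-0.05962) = -5.5405 m/s²;  |a| = 5.5405 m/s².

5.54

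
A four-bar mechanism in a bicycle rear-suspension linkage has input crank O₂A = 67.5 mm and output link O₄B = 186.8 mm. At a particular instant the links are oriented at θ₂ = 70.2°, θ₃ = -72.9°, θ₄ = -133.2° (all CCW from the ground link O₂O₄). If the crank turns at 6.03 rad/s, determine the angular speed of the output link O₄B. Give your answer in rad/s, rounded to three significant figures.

1.51

ω₂ = 6.03 rad/s
Differentiating the loop-closure r₂e^{iθ₂}+r₃e^{iθ₃}=r₁+r₄e^{iθ₄} gives r₂ω₂e^{iθ₂}+r₃ω₃e^{iθ₃}=r₄ω₄e^{iθ₄}.
Eliminating the other unknown: ω₄ = r₂ω₂ sin(θ₂−θ₃) / [r₄ sin(θ₄−θ₃)].
Numerator sine = +0.60042; denominator sine = -0.86863.
Result = 0.0675·6.03·(+0.60042) / (0.1868·(-0.86863)) = -1.5061 rad/s; magnitude 1.5061 rad/s.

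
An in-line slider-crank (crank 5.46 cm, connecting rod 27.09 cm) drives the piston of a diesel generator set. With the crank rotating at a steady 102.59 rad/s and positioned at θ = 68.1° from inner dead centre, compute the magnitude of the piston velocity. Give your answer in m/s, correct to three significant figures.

5.59

ω = 102.6 rad/s
For an in-line slider-crank, x = r cosθ + √(L² − r² sin²θ), so v = −rω sinθ·[1 + r cosθ/√(L² − r² sin²θ)].
With r = 0.0546 m, L = 0.2709 m, θ = 68.1°: √(L² − r² sin²θ) = 0.26612 m.
v = −0.0546·102.6·0.92784·[1 + 0.0546·0.37299/0.26612] = -5.5949 m/s.
|v| = 5.5949 m/s.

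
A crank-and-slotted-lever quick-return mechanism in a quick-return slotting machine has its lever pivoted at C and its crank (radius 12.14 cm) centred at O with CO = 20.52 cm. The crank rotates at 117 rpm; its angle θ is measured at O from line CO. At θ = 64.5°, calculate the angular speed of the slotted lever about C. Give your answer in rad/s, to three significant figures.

ω = 12.25 rad/s (from 117 rpm).
Crank pin A relative to C: A = (d + r cosθ, r sinθ); lever angle φ = atan2(r sinθ, d + r cosθ).
Differentiating tanφ: φ̇ = rω(d cosθ + r)/(d² + r² + 2dr cosθ).
d² + r² + 2dr cosθ = |CA|² = 0.0782942 m²;  d cosθ + r = +0.20974 m.
|ω_lever| = |0.1214·12.25·+0.20974| / 0.0782942 = 3.9846 rad/s.

3.98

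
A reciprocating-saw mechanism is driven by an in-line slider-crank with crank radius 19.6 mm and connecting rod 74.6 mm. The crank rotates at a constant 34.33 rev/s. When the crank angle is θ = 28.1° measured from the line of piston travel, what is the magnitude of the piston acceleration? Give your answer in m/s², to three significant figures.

942

ω = 2π·34.3 = 215.7 rad/s
x(θ) = r cosθ + √(L² − r² sin²θ); with ω constant, a = ω²·d²x/dθ².
d²x/dθ² = −r cosθ − r²(cos2θ)/√u − r⁴ sin²2θ/(4u^{3/2}),  u = L² − r² sin²θ = 0.00547993 m².
Substituting r = 0.0196 m, L = 0.0746 m, θ = 28.1°: d²x/dθ² = -0.020239 m.
a = ω²·d²x/dθ² = (215.7)²·(-0.020239) = -941.68 m/s²;  |a| = 941.68 m/s².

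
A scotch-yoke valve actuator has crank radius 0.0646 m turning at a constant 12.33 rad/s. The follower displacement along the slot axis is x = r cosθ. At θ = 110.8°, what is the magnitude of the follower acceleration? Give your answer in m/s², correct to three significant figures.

3.49

ω = 12.33 rad/s
x = r cosθ ⇒ ẍ = −rω² cosθ (ω constant).
|a| = rω²|cosθ| = 0.0646·(12.33)²·|cos 110.8°| = 3.4875 m/s².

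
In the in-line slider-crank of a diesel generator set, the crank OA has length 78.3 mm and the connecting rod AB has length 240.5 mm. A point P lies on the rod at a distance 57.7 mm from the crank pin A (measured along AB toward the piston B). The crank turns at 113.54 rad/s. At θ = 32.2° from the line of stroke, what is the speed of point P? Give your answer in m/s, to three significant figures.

7.63

ω = 113.5 rad/s.  Crank-pin speed |V_A| = rω = 8.8902 m/s, perpendicular to OA.
Rod angle: sinφ = −(r/L) sinθ ⇒ φ = -9.991°; ω_rod = −rω cosθ/√(L²−r²sin²θ) = -31.762 rad/s.
V_P = V_A + ω_rod × AP, with AP = 0.0577 m along the rod.
Components: V_Px = −rω sinθ − a·ω_rod·sinφ = -5.0553 m/s;  V_Py = rω cosθ + a·ω_rod·cosφ = +5.718 m/s.
|V_P| = √(V_Px² + V_Py²) = 7.6323 m/s.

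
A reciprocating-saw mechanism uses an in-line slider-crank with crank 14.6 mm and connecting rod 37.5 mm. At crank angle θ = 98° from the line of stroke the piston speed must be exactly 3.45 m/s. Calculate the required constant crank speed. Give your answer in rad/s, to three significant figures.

254

For an in-line slider-crank, |v_piston| = rω|sinθ|·[1 + r cosθ/√(L² − r² sin²θ)].
With r = 0.0146 m, L = 0.0375 m, θ = 98°: the bracketed kinematic factor |dx/dθ| = 0.013609 m.
ω = v/|dx/dθ| = 3.45/0.013609 = 253.51 rad/s.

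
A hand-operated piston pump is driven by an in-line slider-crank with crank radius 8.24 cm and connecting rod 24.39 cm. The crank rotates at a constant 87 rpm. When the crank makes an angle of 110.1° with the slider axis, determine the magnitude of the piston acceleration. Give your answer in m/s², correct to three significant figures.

4.18

ω = 2π·87/60 = 9.111 rad/s
x(θ) = r cosθ + √(L² − r² sin²θ); with ω constant, a = ω²·d²x/dθ².
d²x/dθ² = −r cosθ − r²(cos2θ)/√u − r⁴ sin²2θ/(4u^{3/2}),  u = L² − r² sin²θ = 0.0534993 m².
Substituting r = 0.0824 m, L = 0.2439 m, θ = 110.1°: d²x/dθ² = +0.050351 m.
a = ω²·d²x/dθ² = (9.111)²·(+0.050351) = +4.1793 m/s²;  |a| = 4.1793 m/s².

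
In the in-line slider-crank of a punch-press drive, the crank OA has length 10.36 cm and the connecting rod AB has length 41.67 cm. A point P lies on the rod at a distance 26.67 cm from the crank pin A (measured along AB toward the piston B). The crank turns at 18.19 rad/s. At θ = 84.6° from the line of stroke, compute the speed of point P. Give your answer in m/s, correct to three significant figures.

1.91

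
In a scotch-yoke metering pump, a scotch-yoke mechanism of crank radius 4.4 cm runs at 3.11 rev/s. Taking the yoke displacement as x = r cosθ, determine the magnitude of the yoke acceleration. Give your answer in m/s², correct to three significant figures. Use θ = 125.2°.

ω = 19.54 rad/s (from 3.11 rev/s).
x = r cosθ ⇒ ẍ = −rω² cosθ (ω constant).
|a| = rω²|cosθ| = 0.044·(19.54)²·|cos 125.2°| = 9.6846 m/s².

9.68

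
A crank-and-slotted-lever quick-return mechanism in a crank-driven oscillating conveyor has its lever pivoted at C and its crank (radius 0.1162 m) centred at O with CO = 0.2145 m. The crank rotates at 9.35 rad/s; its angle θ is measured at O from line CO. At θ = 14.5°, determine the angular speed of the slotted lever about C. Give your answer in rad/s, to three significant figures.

ω = 9.35 rad/s
Crank pin A relative to C: A = (d + r cosθ, r sinθ); lever angle φ = atan2(r sinθ, d + r cosθ).
Differentiating tanφ: φ̇ = rω(d cosθ + r)/(d² + r² + 2dr cosθ).
d² + r² + 2dr cosθ = |CA|² = 0.107775 m²;  d cosθ + r = +0.32387 m.
|ω_lever| = |0.1162·9.35·+0.32387| / 0.107775 = 3.2649 rad/s.

3.26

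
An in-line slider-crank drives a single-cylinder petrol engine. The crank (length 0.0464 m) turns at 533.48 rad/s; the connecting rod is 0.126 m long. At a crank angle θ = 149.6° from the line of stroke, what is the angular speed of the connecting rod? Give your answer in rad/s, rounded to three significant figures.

ω = 533.5 rad/s
The rod makes angle φ with the slider axis where L sinφ = r sinθ; differentiating, L cosφ·φ̇ = r ω cosθ.
L cosφ = √(L² − r² sin²θ) = 0.12379 m.
|ω_rod| = r ω |cosθ| / √(L² − r² sin²θ) = 0.0464·533.5·0.86251/0.12379 = 172.47 rad/s.

172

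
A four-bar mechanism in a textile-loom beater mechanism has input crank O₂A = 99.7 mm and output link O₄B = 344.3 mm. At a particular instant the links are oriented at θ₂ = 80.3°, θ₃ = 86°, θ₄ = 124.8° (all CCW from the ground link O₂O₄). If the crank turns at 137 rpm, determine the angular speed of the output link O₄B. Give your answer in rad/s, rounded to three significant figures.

ω₂ = 14.35 rad/s (from 137 rpm).
Differentiating the loop-closure r₂e^{iθ₂}+r₃e^{iθ₃}=r₁+r₄e^{iθ₄} gives r₂ω₂e^{iθ₂}+r₃ω₃e^{iθ₃}=r₄ω₄e^{iθ₄}.
Eliminating the other unknown: ω₄ = r₂ω₂ sin(θ₂−θ₃) / [r₄ sin(θ₄−θ₃)].
Numerator sine = -0.09932; denominator sine = +0.62660.
Result = 0.0997·14.35·(-0.09932) / (0.3443·(+0.62660)) = -0.65849 rad/s; magnitude 0.65849 rad/s.

0.658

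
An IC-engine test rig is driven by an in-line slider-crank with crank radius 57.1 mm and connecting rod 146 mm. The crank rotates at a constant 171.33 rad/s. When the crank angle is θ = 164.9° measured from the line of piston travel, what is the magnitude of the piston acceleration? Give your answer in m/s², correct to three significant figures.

1040

ω = 171.3 rad/s
x(θ) = r cosθ + √(L² − r² sin²θ); with ω constant, a = ω²·d²x/dθ².
d²x/dθ² = −r cosθ − r²(cos2θ)/√u − r⁴ sin²2θ/(4u^{3/2}),  u = L² − r² sin²θ = 0.0210947 m².
Substituting r = 0.0571 m, L = 0.146 m, θ = 164.9°: d²x/dθ² = +0.035507 m.
a = ω²·d²x/dθ² = (171.3)²·(+0.035507) = +1042.3 m/s²;  |a| = 1042.3 m/s².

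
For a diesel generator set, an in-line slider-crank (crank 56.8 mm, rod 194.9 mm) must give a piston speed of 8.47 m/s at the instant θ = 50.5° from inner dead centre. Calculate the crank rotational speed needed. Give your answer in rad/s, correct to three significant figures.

162

For an in-line slider-crank, |v_piston| = rω|sinθ|·[1 + r cosθ/√(L² − r² sin²θ)].
With r = 0.0568 m, L = 0.1949 m, θ = 50.5°: the bracketed kinematic factor |dx/dθ| = 0.052166 m.
ω = v/|dx/dθ| = 8.47/0.052166 = 162.36 rad/s.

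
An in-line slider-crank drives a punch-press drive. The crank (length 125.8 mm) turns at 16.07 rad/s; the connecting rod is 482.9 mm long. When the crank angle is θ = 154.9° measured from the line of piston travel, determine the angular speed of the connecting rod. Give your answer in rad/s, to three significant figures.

ω = 16.07 rad/s
The rod makes angle φ with the slider axis where L sinφ = r sinθ; differentiating, L cosφ·φ̇ = r ω cosθ.
L cosφ = √(L² − r² sin²θ) = 0.47994 m.
|ω_rod| = r ω |cosθ| / √(L² − r² sin²θ) = 0.1258·16.07·0.90557/0.47994 = 3.8144 rad/s.

3.81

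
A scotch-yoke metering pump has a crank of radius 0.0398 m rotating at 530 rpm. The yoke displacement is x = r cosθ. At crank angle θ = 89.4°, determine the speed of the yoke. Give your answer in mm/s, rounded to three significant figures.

ω = 55.5 rad/s (from 530 rpm).
x = r cosθ ⇒ ẋ = −rω sinθ.
|v| = rω|sinθ| = 0.0398·55.5·|sin 89.4°| = 2.2088 m/s = 2208.8 mm/s.

2210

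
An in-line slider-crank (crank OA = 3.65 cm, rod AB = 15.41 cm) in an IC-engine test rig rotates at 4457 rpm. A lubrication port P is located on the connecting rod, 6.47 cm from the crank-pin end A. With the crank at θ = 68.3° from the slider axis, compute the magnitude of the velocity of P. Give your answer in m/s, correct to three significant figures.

16.8

ω = 466.7 rad/s.  Crank-pin speed |V_A| = rω = 17.036 m/s, perpendicular to OA.
Rod angle: sinφ = −(r/L) sinθ ⇒ φ = -12.713°; ω_rod = −rω cosθ/√(L²−r²sin²θ) = -41.903 rad/s.
V_P = V_A + ω_rod × AP, with AP = 0.0647 m along the rod.
Components: V_Px = −rω sinθ − a·ω_rod·sinφ = -16.425 m/s;  V_Py = rω cosθ + a·ω_rod·cosφ = +3.6543 m/s.
|V_P| = √(V_Px² + V_Py²) = 16.827 m/s.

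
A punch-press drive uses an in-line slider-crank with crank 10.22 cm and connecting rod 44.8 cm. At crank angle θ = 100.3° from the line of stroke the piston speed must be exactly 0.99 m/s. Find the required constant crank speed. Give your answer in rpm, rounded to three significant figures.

98.1

For an in-line slider-crank, |v_piston| = rω|sinθ|·[1 + r cosθ/√(L² − r² sin²θ)].
With r = 0.1022 m, L = 0.448 m, θ = 100.3°: the bracketed kinematic factor |dx/dθ| = 0.096344 m.
ω = v/|dx/dθ| = 0.99/0.096344 = 10.276 rad/s.
N = 60ω/(2π) = 98.125 rpm.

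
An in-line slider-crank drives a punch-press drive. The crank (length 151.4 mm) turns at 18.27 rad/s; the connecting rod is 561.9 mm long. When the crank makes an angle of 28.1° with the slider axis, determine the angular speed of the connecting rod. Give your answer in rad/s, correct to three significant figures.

ω = 18.27 rad/s
The rod makes angle φ with the slider axis where L sinφ = r sinθ; differentiating, L cosφ·φ̇ = r ω cosθ.
L cosφ = √(L² − r² sin²θ) = 0.55736 m.
|ω_rod| = r ω |cosθ| / √(L² − r² sin²θ) = 0.1514·18.27·0.88213/0.55736 = 4.3779 rad/s.

4.38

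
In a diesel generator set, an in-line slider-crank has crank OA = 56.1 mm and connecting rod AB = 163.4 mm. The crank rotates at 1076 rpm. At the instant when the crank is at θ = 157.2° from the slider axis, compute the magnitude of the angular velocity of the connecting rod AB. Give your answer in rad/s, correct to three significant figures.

36.0

ω = 112.7 rad/s (converted from 1076 rpm).
The rod makes angle φ with the slider axis where L sinφ = r sinθ; differentiating, L cosφ·φ̇ = r ω cosθ.
L cosφ = √(L² − r² sin²θ) = 0.16195 m.
|ω_rod| = r ω |cosθ| / √(L² − r² sin²θ) = 0.0561·112.7·0.92186/0.16195 = 35.983 rad/s.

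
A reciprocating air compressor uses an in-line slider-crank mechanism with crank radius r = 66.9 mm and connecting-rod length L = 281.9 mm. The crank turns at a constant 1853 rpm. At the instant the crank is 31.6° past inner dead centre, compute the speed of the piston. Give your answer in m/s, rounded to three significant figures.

8.19

ω = 2π·1853/60 = 194 rad/s
For an in-line slider-crank, x = r cosθ + √(L² − r² sin²θ), so v = −rω sinθ·[1 + r cosθ/√(L² − r² sin²θ)].
With r = 0.0669 m, L = 0.2819 m, θ = 31.6°: √(L² − r² sin²θ) = 0.27971 m.
v = −0.0669·194·0.52399·[1 + 0.0669·0.85173/0.27971] = -8.1879 m/s.
|v| = 8.1879 m/s.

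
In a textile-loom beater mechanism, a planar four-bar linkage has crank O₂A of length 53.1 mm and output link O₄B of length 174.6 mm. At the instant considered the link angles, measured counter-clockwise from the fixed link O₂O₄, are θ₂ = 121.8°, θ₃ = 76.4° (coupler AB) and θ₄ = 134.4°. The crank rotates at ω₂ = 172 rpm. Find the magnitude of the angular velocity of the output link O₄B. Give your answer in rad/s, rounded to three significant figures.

4.60

ω₂ = 18.01 rad/s (from 172 rpm).
Differentiating the loop-closure r₂e^{iθ₂}+r₃e^{iθ₃}=r₁+r₄e^{iθ₄} gives r₂ω₂e^{iθ₂}+r₃ω₃e^{iθ₃}=r₄ω₄e^{iθ₄}.
Eliminating the other unknown: ω₄ = r₂ω₂ sin(θ₂−θ₃) / [r₄ sin(θ₄−θ₃)].
Numerator sine = +0.71203; denominator sine = +0.84805.
Result = 0.0531·18.01·(+0.71203) / (0.1746·(+0.84805)) = +4.5992 rad/s; magnitude 4.5992 rad/s.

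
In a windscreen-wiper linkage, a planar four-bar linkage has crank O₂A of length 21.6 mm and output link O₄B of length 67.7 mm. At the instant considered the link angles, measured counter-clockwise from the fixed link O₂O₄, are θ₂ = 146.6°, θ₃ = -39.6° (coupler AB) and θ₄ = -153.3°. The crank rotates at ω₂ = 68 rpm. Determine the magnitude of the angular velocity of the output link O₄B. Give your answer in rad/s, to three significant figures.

0.268

ω₂ = 7.121 rad/s (from 68 rpm).
Differentiating the loop-closure r₂e^{iθ₂}+r₃e^{iθ₃}=r₁+r₄e^{iθ₄} gives r₂ω₂e^{iθ₂}+r₃ω₃e^{iθ₃}=r₄ω₄e^{iθ₄}.
Eliminating the other unknown: ω₄ = r₂ω₂ sin(θ₂−θ₃) / [r₄ sin(θ₄−θ₃)].
Numerator sine = -0.10800; denominator sine = -0.91566.
Result = 0.0216·7.121·(-0.10800) / (0.0677·(-0.91566)) = +0.26797 rad/s; magnitude 0.26797 rad/s.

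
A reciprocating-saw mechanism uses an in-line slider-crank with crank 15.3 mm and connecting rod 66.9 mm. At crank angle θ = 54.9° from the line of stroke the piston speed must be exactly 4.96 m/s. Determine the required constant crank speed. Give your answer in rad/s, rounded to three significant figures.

349

For an in-line slider-crank, |v_piston| = rω|sinθ|·[1 + r cosθ/√(L² − r² sin²θ)].
With r = 0.0153 m, L = 0.0669 m, θ = 54.9°: the bracketed kinematic factor |dx/dθ| = 0.014193 m.
ω = v/|dx/dθ| = 4.96/0.014193 = 349.46 rad/s.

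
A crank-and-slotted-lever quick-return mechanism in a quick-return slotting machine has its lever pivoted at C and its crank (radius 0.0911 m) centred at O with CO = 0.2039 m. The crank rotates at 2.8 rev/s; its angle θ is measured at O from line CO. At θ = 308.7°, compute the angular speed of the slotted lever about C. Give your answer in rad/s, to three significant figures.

4.79

ω = 17.59 rad/s (from 2.8 rev/s).
Crank pin A relative to C: A = (d + r cosθ, r sinθ); lever angle φ = atan2(r sinθ, d + r cosθ).
Differentiating tanφ: φ̇ = rω(d cosθ + r)/(d² + r² + 2dr cosθ).
d² + r² + 2dr cosθ = |CA|² = 0.0731025 m²;  d cosθ + r = +0.21859 m.
|ω_lever| = |0.0911·17.59·+0.21859| / 0.0731025 = 4.7923 rad/s.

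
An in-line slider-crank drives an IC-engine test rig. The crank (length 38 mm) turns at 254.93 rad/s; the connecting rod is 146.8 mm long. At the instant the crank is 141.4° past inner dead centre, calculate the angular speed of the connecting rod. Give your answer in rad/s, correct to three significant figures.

52.3

ω = 254.9 rad/s
The rod makes angle φ with the slider axis where L sinφ = r sinθ; differentiating, L cosφ·φ̇ = r ω cosθ.
L cosφ = √(L² − r² sin²θ) = 0.14487 m.
|ω_rod| = r ω |cosθ| / √(L² − r² sin²θ) = 0.038·254.9·0.78152/0.14487 = 52.259 rad/s.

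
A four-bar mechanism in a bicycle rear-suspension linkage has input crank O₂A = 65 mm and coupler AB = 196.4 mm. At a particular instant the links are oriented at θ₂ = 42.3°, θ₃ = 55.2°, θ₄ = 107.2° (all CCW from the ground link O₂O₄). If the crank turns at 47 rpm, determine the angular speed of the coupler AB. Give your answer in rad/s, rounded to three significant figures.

1.87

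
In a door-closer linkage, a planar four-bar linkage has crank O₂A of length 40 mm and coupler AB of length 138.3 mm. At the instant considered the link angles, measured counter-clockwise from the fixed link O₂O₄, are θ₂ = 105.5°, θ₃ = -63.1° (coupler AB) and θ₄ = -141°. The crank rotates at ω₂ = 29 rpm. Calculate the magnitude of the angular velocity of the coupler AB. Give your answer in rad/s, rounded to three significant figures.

ω₂ = 3.037 rad/s (from 29 rpm).
Differentiating the loop-closure r₂e^{iθ₂}+r₃e^{iθ₃}=r₁+r₄e^{iθ₄} gives r₂ω₂e^{iθ₂}+r₃ω₃e^{iθ₃}=r₄ω₄e^{iθ₄}.
Eliminating the other unknown: ω₃ = r₂ω₂ sin(θ₄−θ₂) / [r₃ sin(θ₃−θ₄)].
Numerator sine = +0.91706; denominator sine = +0.97778.
Result = 0.04·3.037·(+0.91706) / (0.1383·(+0.97778)) = +0.8238 rad/s; magnitude 0.8238 rad/s.

0.824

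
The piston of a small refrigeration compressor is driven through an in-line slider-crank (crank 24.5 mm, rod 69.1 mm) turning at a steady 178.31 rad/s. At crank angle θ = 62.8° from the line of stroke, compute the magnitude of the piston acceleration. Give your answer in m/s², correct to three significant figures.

ω = 178.3 rad/s
x(θ) = r cosθ + √(L² − r² sin²θ); with ω constant, a = ω²·d²x/dθ².
d²x/dθ² = −r cosθ − r²(cos2θ)/√u − r⁴ sin²2θ/(4u^{3/2}),  u = L² − r² sin²θ = 0.00429998 m².
Substituting r = 0.0245 m, L = 0.0691 m, θ = 62.8°: d²x/dθ² = -0.0060815 m.
a = ω²·d²x/dθ² = (178.3)²·(-0.0060815) = -193.36 m/s²;  |a| = 193.36 m/s².

193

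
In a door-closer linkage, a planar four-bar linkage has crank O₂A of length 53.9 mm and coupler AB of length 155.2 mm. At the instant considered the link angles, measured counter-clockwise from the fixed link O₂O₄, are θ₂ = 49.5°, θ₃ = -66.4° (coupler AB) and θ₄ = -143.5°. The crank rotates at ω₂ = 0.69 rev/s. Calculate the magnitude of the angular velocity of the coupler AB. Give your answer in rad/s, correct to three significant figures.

ω₂ = 4.335 rad/s (from 0.69 rev/s).
Differentiating the loop-closure r₂e^{iθ₂}+r₃e^{iθ₃}=r₁+r₄e^{iθ₄} gives r₂ω₂e^{iθ₂}+r₃ω₃e^{iθ₃}=r₄ω₄e^{iθ₄}.
Eliminating the other unknown: ω₃ = r₂ω₂ sin(θ₄−θ₂) / [r₃ sin(θ₃−θ₄)].
Numerator sine = +0.22495; denominator sine = +0.97476.
Result = 0.0539·4.335·(+0.22495) / (0.1552·(+0.97476)) = +0.34747 rad/s; magnitude 0.34747 rad/s.

0.347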